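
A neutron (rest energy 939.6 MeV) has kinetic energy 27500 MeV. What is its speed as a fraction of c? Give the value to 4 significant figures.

γ = 1 + K/(m₀c²) = 1 + 27500/939.6 = 30.2678
β = √(1 − 1/γ²) = 0.9995

β ≈ 0.9995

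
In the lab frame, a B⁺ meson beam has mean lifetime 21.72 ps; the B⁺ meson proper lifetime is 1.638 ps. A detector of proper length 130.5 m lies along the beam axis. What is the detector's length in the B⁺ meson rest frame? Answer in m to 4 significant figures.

L ≈ 9.842 m

Time dilation ⇒ γ = Δt/τ₀ = 21.72/1.638 = 13.2601
Length contraction: L = L₀/γ = 130.5/13.2601 = 9.842 m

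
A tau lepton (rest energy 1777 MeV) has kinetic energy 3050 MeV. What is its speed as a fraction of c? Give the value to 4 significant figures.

γ = 1 + K/(m₀c²) = 1 + 3050/1777 = 2.71638
β = √(1 − 1/γ²) = 0.9298

β ≈ 0.9298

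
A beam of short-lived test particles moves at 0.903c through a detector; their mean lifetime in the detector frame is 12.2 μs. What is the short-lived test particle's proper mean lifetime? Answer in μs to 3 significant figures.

γ = 1/√(1 − 0.903²) = 2.3275
Proper time: τ₀ = Δt/γ = 12.2/2.3275 = 5.24 μs

τ₀ ≈ 5.24 μs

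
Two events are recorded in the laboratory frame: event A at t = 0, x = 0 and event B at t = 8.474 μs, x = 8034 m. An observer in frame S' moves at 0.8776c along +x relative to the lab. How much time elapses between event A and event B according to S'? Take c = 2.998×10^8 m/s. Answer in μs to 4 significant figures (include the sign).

Δt' ≈ -31.38 μs

γ = 1/√(1 − 0.8776²) = 2.08597
Δt' = γ(Δt − vΔx/c²) = 2.08597 × (8.474 μs − 0.8776×8034 m / (2.998×10^8 m/s))
= 2.08597 × (-15.0438 μs) = -31.38 μs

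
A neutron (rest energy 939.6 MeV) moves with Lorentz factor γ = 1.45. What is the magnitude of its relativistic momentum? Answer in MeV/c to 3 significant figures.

β = √(1 − 1/γ²) = √(1 − 1/1.45²) = 0.72414
p = γβm₀c = 1.45 × 0.72414 × 939.6 MeV/c = 987 MeV/c

p ≈ 987 MeV/c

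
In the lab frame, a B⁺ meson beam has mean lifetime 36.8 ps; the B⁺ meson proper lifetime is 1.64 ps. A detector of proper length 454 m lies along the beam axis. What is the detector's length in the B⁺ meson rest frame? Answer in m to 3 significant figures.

L ≈ 20.2 m

Time dilation ⇒ γ = Δt/τ₀ = 36.8/1.64 = 22.439
Length contraction: L = L₀/γ = 454/22.439 = 20.2 m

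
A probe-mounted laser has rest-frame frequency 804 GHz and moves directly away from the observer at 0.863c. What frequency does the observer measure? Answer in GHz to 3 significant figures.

f_obs ≈ 218 GHz

Relativistic Doppler: f_obs = f_src √((1−β)/(1+β))
= 804 × √(0.13700/1.8630) = 804 × 0.27118 = 218 GHz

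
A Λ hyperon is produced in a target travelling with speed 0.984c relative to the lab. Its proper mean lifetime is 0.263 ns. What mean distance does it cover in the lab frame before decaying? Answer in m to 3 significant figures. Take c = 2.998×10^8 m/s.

γ = 1/√(1 − 0.984²) = 5.6127
Dilated lifetime: Δt = γτ₀ = 5.6127 × 0.263 ns = 1.4761 ns
d = vΔt = 0.984c × 1.4761 ns = 2.9500×10^8 m/s × 1.4761×10^-9 s = 0.435 m

d ≈ 0.435 m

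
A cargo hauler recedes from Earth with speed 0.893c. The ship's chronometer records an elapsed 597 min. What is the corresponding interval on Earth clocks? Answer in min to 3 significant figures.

γ = 1/√(1 − 0.893²) = 2.2219
Time dilation: Δt = γτ₀ = 2.2219 × 597 min = 1330 min

Δt ≈ 1330 min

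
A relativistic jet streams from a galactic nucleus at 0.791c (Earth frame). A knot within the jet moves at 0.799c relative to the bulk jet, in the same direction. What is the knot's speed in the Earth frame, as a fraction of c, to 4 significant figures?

u ≈ 0.9743c

Relativistic velocity addition: u = (u' + v)/(1 + u'v/c²)
= (0.799 + 0.791)/(1 + 0.799×0.791) = 1.590/1.63201 = 0.9743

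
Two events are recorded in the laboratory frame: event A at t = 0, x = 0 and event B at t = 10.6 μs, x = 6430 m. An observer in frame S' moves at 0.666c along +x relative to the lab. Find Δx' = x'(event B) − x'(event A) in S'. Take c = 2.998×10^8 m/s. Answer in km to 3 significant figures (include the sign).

Δx' ≈ 5.78 km

γ = 1/√(1 − 0.666²) = 1.3406
Δx' = γ(Δx − vΔt) = 1.3406 × (6430 m − 0.666×(2.998×10^8 m/s)×10.6×10^-6 s)
= 1.3406 × (4313.5 m) = 5.78 km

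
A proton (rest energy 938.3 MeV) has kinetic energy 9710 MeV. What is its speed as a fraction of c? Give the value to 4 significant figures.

β ≈ 0.9961

γ = 1 + K/(m₀c²) = 1 + 9710/938.3 = 11.3485
β = √(1 − 1/γ²) = 0.9961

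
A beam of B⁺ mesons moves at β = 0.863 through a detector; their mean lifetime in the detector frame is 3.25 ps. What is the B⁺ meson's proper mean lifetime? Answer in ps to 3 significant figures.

γ = 1/√(1 − 0.863²) = 1.9794
Proper time: τ₀ = Δt/γ = 3.25/1.9794 = 1.64 ps

τ₀ ≈ 1.64 ps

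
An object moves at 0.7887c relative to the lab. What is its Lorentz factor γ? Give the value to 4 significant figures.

γ ≈ 1.627

γ = 1/√(1 − β²) = 1/√(1 − 0.7887²) = 1/√(0.377952) = 1.627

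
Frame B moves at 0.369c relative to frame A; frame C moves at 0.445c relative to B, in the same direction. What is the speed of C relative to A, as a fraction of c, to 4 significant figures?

u ≈ 0.6992c

Compose boost 2: (0.445 + 0.369)/(1 + 0.445×0.369) = 0.8140/1.16420 = 0.6992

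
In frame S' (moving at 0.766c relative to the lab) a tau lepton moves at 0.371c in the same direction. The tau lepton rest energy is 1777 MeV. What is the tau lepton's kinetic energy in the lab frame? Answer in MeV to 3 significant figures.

K ≈ 2050 MeV

u_lab = (0.371 + 0.766)/(1 + 0.371×0.766) = 0.885386
γ = 1/√(1 − 0.885386²) = 2.1512
K = (γ − 1)m₀c² = (2.1512 − 1) × 1777 = 1.1512 × 1777 = 2050 MeV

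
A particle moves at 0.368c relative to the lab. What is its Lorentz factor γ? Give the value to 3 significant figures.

γ ≈ 1.08

γ = 1/√(1 − β²) = 1/√(1 − 0.368²) = 1/√(0.86458) = 1.08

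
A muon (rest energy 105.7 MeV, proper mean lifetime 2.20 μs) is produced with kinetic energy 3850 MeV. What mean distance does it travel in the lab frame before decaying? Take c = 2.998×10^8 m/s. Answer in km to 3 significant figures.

γ = 1 + K/(m₀c²) = 1 + 3850/105.7 = 37.424
β = √(1 − 1/γ²) = 0.99964
Dilated lifetime: γτ₀ = 37.424 × 2.20 μs = 82.332 μs
d = βc·γτ₀ = 0.99964 × (2.998×10^8 m/s) × 8.2332×10^-5 s = 24.7 km

d ≈ 24.7 km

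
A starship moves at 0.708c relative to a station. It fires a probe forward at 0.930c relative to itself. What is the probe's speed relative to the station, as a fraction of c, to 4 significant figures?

Relativistic velocity addition: u = (u' + v)/(1 + u'v/c²)
= (0.930 + 0.708)/(1 + 0.930×0.708) = 1.638/1.65844 = 0.9877

u ≈ 0.9877c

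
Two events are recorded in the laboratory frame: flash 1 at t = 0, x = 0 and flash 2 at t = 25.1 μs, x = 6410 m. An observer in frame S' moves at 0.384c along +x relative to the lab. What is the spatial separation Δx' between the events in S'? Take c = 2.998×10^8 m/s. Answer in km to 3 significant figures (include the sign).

γ = 1/√(1 − 0.384²) = 1.0830
Δx' = γ(Δx − vΔt) = 1.0830 × (6410 m − 0.384×(2.998×10^8 m/s)×25.1×10^-6 s)
= 1.0830 × (3520.4 m) = 3.81 km

Δx' ≈ 3.81 km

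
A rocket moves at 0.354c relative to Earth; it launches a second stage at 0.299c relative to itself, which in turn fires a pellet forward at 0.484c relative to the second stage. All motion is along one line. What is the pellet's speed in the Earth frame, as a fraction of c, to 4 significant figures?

Compose boost 2: (0.299 + 0.354)/(1 + 0.299×0.354) = 0.6530/1.10585 = 0.590498
Compose boost 3: (0.484 + 0.590498)/(1 + 0.484×0.590498) = 1.07450/1.28580 = 0.8357

u ≈ 0.8357c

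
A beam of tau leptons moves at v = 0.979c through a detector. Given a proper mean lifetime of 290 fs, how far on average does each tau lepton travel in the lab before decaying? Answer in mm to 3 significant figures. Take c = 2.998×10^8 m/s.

γ = 1/√(1 − 0.979²) = 4.9053
Dilated lifetime: Δt = γτ₀ = 4.9053 × 290 fs = 1422.5 fs
d = vΔt = 0.979c × 1422.5 fs = 2.9350×10^8 m/s × 1.4225×10^-12 s = 0.418 mm

d ≈ 0.418 mm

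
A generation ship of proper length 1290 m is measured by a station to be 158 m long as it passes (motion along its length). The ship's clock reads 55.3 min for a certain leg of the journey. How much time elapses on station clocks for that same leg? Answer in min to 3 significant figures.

Δt ≈ 452 min

Length contraction ⇒ γ = L₀/L = 1290/158 = 8.1646
Time dilation: Δt = γτ₀ = 8.1646 × 55.3 min = 452 min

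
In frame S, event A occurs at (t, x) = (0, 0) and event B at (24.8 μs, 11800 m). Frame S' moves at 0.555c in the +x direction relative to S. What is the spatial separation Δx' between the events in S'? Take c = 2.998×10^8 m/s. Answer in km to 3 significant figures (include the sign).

Δx' ≈ 9.22 km

γ = 1/√(1 − 0.555²) = 1.2021
Δx' = γ(Δx − vΔt) = 1.2021 × (11800 m − 0.555×(2.998×10^8 m/s)×24.8×10^-6 s)
= 1.2021 × (7673.6 m) = 9.22 km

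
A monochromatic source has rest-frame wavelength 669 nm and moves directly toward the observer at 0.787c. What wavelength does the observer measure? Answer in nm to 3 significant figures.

λ_obs ≈ 231 nm

Relativistic Doppler: λ_obs = λ_src √((1−β)/(1+β))
= 669 × √(0.21300/1.7870) = 669 × 0.34525 = 231 nm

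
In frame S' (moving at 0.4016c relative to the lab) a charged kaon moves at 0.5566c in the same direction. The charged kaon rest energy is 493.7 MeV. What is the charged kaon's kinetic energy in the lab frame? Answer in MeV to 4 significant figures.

u_lab = (0.5566 + 0.4016)/(1 + 0.5566×0.4016) = 0.7831435
γ = 1/√(1 − 0.7831435²) = 1.60813
K = (γ − 1)m₀c² = (1.60813 − 1) × 493.7 = 0.608128 × 493.7 = 300.2 MeV

K ≈ 300.2 MeV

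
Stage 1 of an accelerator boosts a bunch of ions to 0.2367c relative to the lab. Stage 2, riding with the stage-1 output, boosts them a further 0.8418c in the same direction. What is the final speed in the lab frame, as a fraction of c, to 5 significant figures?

Compose boost 2: (0.8418 + 0.2367)/(1 + 0.8418×0.2367) = 1.0785/1.199254 = 0.89931

u ≈ 0.89931c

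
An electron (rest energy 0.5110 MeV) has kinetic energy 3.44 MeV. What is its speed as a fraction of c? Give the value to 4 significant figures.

β ≈ 0.9916

γ = 1 + K/(m₀c²) = 1 + 3.44/0.5110 = 7.73190
β = √(1 − 1/γ²) = 0.9916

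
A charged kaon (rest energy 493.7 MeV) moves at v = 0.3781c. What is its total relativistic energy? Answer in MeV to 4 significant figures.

E ≈ 533.3 MeV

γ = 1/√(1 − 0.3781²) = 1.08019
E = γm₀c² = 1.08019 × 493.7 MeV = 533.3 MeV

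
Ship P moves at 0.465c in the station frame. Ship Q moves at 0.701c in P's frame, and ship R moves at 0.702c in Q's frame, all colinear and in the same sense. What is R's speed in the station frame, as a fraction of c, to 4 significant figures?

u ≈ 0.9778c

Compose boost 2: (0.701 + 0.465)/(1 + 0.701×0.465) = 1.166/1.32597 = 0.879360
Compose boost 3: (0.702 + 0.879360)/(1 + 0.702×0.879360) = 1.58136/1.61731 = 0.9778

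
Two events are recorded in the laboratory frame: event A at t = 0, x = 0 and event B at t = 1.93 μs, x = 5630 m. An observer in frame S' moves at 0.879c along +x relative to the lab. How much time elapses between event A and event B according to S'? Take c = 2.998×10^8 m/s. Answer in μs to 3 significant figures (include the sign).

Δt' ≈ -30.6 μs

γ = 1/√(1 − 0.879²) = 2.0972
Δt' = γ(Δt − vΔx/c²) = 2.0972 × (1.93 μs − 0.879×5630 m / (2.998×10^8 m/s))
= 2.0972 × (-14.577 μs) = -30.6 μs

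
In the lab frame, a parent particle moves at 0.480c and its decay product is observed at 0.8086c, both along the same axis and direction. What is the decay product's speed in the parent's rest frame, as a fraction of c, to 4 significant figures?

u' ≈ 0.5370c

Inverse velocity addition: u' = (u − v)/(1 − uv/c²)
= (0.8086 − 0.480)/(1 − 0.8086×0.480) = 0.3286/0.611872 = 0.5370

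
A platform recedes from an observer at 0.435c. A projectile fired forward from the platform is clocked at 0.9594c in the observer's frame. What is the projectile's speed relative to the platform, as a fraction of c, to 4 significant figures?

u' ≈ 0.9000c

Inverse velocity addition: u' = (u − v)/(1 − uv/c²)
= (0.9594 − 0.435)/(1 − 0.9594×0.435) = 0.5244/0.582661 = 0.9000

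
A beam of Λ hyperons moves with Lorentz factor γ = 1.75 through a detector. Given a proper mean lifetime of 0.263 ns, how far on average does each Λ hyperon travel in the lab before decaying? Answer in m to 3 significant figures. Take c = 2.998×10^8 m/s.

β = √(1 − 1/γ²) = √(1 − 1/1.75²) = 0.82065
Dilated lifetime: Δt = γτ₀ = 1.75 × 0.263 ns = 0.46025 ns
d = vΔt = 0.82065c × 0.46025 ns = 2.4603×10^8 m/s × 4.6025×10^-10 s = 0.113 m

d ≈ 0.113 m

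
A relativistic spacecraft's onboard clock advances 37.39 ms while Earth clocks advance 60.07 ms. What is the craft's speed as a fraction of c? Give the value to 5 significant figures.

γ = Δt/τ₀ = 60.07/37.39 = 1.606579
β = √(1 − 1/γ²) = √(1 − 1/1.606579²) = 0.78267

β ≈ 0.78267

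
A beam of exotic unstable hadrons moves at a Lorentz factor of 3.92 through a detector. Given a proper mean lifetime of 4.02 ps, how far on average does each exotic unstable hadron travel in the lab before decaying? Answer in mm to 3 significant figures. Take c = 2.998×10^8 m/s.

β = √(1 − 1/γ²) = √(1 − 1/3.92²) = 0.96691
Dilated lifetime: Δt = γτ₀ = 3.92 × 4.02 ps = 15.758 ps
d = vΔt = 0.96691c × 15.758 ps = 2.8988×10^8 m/s × 1.5758×10^-11 s = 4.57 mm

d ≈ 4.57 mm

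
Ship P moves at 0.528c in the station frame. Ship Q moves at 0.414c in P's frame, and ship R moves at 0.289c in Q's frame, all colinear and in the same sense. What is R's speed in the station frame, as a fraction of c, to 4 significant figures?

Compose boost 2: (0.414 + 0.528)/(1 + 0.414×0.528) = 0.9420/1.21859 = 0.773023
Compose boost 3: (0.289 + 0.773023)/(1 + 0.289×0.773023) = 1.06202/1.22340 = 0.8681

u ≈ 0.8681c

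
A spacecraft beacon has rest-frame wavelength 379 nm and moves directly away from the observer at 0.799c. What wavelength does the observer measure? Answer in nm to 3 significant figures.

Relativistic Doppler: λ_obs = λ_src √((1+β)/(1−β))
= 379 × √(1.7990/0.20100) = 379 × 2.9917 = 1130 nm

λ_obs ≈ 1130 nm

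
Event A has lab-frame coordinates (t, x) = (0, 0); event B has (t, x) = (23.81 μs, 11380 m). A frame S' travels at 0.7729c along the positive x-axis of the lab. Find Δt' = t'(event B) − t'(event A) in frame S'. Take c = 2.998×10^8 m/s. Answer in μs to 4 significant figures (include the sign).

Δt' ≈ -8.712 μs

γ = 1/√(1 − 0.7729²) = 1.57597
Δt' = γ(Δt − vΔx/c²) = 1.57597 × (23.81 μs − 0.7729×11380 m / (2.998×10^8 m/s))
= 1.57597 × (-5.52823 μs) = -8.712 μs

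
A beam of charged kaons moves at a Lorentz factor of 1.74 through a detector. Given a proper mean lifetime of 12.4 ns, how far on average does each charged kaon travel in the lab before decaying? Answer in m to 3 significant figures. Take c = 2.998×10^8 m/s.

d ≈ 5.29 m

β = √(1 − 1/γ²) = √(1 − 1/1.74²) = 0.81836
Dilated lifetime: Δt = γτ₀ = 1.74 × 12.4 ns = 21.576 ns
d = vΔt = 0.81836c × 21.576 ns = 2.4534×10^8 m/s × 2.1576×10^-8 s = 5.29 m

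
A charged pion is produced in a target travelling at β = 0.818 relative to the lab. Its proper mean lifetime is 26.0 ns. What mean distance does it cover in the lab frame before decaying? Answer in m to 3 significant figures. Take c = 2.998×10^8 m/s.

γ = 1/√(1 − 0.818²) = 1.7385
Dilated lifetime: Δt = γτ₀ = 1.7385 × 26.0 ns = 45.200 ns
d = vΔt = 0.818c × 45.200 ns = 2.4524×10^8 m/s × 4.5200×10^-8 s = 11.1 m

d ≈ 11.1 m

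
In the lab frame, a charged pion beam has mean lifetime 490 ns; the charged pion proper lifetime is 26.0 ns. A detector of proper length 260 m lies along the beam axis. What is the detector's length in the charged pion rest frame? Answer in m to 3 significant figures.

L ≈ 13.8 m

Time dilation ⇒ γ = Δt/τ₀ = 490/26.0 = 18.846
Length contraction: L = L₀/γ = 260/18.846 = 13.8 m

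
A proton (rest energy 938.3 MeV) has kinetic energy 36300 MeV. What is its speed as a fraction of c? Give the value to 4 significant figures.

γ = 1 + K/(m₀c²) = 1 + 36300/938.3 = 39.6870
β = √(1 − 1/γ²) = 0.9997

β ≈ 0.9997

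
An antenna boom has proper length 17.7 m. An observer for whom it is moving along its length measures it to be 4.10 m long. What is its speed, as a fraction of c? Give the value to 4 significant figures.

β ≈ 0.9728

γ = L₀/L = 17.7/4.10 = 4.31707
β = √(1 − 1/γ²) = 0.9728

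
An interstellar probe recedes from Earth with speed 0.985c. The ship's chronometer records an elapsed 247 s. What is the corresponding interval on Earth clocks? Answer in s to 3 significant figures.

γ = 1/√(1 − 0.985²) = 5.7953
Time dilation: Δt = γτ₀ = 5.7953 × 247 s = 1430 s

Δt ≈ 1430 s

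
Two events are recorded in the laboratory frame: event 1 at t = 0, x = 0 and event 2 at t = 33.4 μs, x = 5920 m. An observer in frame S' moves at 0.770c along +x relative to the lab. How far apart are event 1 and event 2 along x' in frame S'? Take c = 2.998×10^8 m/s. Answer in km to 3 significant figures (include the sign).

γ = 1/√(1 − 0.770²) = 1.5673
Δx' = γ(Δx − vΔt) = 1.5673 × (5920 m − 0.770×(2.998×10^8 m/s)×33.4×10^-6 s)
= 1.5673 × (-1790.3 m) = -2.81 km

Δx' ≈ -2.81 km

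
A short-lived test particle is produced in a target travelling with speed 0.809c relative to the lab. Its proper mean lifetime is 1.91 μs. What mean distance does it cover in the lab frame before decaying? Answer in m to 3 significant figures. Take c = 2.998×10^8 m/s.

γ = 1/√(1 − 0.809²) = 1.7012
Dilated lifetime: Δt = γτ₀ = 1.7012 × 1.91 μs = 3.2494 μs
d = vΔt = 0.809c × 3.2494 μs = 2.4254×10^8 m/s × 3.2494×10^-6 s = 788 m

d ≈ 788 m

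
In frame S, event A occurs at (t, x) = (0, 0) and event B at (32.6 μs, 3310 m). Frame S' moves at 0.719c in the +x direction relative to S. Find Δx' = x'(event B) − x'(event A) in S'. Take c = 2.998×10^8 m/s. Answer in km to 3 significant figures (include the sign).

Δx' ≈ -5.35 km

γ = 1/√(1 − 0.719²) = 1.4388
Δx' = γ(Δx − vΔt) = 1.4388 × (3310 m − 0.719×(2.998×10^8 m/s)×32.6×10^-6 s)
= 1.4388 × (-3717.1 m) = -5.35 km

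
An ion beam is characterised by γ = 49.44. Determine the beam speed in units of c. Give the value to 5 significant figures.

β = √(1 − 1/γ²) = √(1 − 1/49.44²) = √(0.9995909) = 0.99980

β ≈ 0.99980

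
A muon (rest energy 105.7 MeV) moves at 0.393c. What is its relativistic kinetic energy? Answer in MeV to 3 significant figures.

γ = 1/√(1 − 0.393²) = 1.0875
K = (γ − 1)m₀c² = (1.0875 − 1) × 105.7 MeV = 0.087502 × 105.7 MeV = 9.25 MeV

K ≈ 9.25 MeV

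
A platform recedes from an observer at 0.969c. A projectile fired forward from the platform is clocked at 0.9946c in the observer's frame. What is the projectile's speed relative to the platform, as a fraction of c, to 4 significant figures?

u' ≈ 0.7065c

Inverse velocity addition: u' = (u − v)/(1 − uv/c²)
= (0.9946 − 0.969)/(1 − 0.9946×0.969) = 0.02560/0.0362326 = 0.7065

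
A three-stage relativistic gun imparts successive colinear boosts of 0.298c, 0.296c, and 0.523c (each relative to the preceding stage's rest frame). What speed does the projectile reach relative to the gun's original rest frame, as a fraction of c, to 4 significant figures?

u ≈ 0.8315c

Compose boost 2: (0.296 + 0.298)/(1 + 0.296×0.298) = 0.5940/1.08821 = 0.545852
Compose boost 3: (0.523 + 0.545852)/(1 + 0.523×0.545852) = 1.06885/1.28548 = 0.8315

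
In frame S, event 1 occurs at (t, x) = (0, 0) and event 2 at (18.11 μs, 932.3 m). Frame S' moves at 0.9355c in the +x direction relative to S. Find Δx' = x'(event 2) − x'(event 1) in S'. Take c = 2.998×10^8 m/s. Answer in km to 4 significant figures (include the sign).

Δx' ≈ -11.74 km

γ = 1/√(1 − 0.9355²) = 2.83024
Δx' = γ(Δx − vΔt) = 2.83024 × (932.3 m − 0.9355×(2.998×10^8 m/s)×18.11×10^-6 s)
= 2.83024 × (-4146.88 m) = -11.74 km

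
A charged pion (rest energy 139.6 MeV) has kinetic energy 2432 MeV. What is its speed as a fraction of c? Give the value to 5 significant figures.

β ≈ 0.99853

γ = 1 + K/(m₀c²) = 1 + 2432/139.6 = 18.42120
β = √(1 − 1/γ²) = 0.99853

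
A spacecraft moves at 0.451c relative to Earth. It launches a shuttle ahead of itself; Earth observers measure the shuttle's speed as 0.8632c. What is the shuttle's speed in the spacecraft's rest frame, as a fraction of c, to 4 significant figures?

u' ≈ 0.6750c

Inverse velocity addition: u' = (u − v)/(1 − uv/c²)
= (0.8632 − 0.451)/(1 − 0.8632×0.451) = 0.4122/0.610697 = 0.6750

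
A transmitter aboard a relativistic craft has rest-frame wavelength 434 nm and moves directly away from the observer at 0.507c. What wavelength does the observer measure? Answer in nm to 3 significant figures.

λ_obs ≈ 759 nm

Relativistic Doppler: λ_obs = λ_src √((1+β)/(1−β))
= 434 × √(1.5070/0.49300) = 434 × 1.7484 = 759 nm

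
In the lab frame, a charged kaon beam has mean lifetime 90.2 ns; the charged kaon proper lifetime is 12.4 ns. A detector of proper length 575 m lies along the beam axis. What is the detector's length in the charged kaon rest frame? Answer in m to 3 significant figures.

Time dilation ⇒ γ = Δt/τ₀ = 90.2/12.4 = 7.2742
Length contraction: L = L₀/γ = 575/7.2742 = 79.0 m

L ≈ 79.0 m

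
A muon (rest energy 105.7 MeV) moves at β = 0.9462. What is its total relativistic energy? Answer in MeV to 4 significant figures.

γ = 1/√(1 − 0.9462²) = 3.09040
E = γm₀c² = 3.09040 × 105.7 MeV = 326.7 MeV

E ≈ 326.7 MeV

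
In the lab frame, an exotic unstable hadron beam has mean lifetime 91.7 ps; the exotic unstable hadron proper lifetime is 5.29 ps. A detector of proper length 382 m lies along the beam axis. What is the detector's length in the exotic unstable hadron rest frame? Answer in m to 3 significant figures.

Time dilation ⇒ γ = Δt/τ₀ = 91.7/5.29 = 17.335
Length contraction: L = L₀/γ = 382/17.335 = 22.0 m

L ≈ 22.0 m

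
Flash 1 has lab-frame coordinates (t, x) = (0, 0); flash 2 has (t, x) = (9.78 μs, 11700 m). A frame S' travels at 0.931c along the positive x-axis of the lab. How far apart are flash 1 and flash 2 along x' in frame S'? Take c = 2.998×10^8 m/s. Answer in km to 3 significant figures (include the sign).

γ = 1/√(1 − 0.931²) = 2.7396
Δx' = γ(Δx − vΔt) = 2.7396 × (11700 m − 0.931×(2.998×10^8 m/s)×9.78×10^-6 s)
= 2.7396 × (8970.3 m) = 24.6 km

Δx' ≈ 24.6 km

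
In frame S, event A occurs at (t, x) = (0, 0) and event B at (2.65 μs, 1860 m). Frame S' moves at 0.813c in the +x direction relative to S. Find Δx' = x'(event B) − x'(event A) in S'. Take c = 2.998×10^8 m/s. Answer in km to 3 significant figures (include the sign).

Δx' ≈ 2.09 km

γ = 1/√(1 − 0.813²) = 1.7174
Δx' = γ(Δx − vΔt) = 1.7174 × (1860 m − 0.813×(2.998×10^8 m/s)×2.65×10^-6 s)
= 1.7174 × (1214.1 m) = 2.09 km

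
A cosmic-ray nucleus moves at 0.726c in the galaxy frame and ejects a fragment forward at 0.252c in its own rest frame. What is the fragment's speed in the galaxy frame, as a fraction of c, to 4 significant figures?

Compose boost 2: (0.252 + 0.726)/(1 + 0.252×0.726) = 0.9780/1.18295 = 0.8267

u ≈ 0.8267c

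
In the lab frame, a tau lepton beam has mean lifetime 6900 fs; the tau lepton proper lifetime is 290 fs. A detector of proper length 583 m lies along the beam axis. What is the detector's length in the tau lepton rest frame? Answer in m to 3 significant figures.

Time dilation ⇒ γ = Δt/τ₀ = 6900/290 = 23.793
Length contraction: L = L₀/γ = 583/23.793 = 24.5 m

L ≈ 24.5 m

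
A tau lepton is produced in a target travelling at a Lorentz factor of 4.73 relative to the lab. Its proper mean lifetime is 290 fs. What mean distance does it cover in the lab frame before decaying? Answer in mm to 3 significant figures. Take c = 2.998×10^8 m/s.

β = √(1 − 1/γ²) = √(1 − 1/4.73²) = 0.97740
Dilated lifetime: Δt = γτ₀ = 4.73 × 290 fs = 1371.7 fs
d = vΔt = 0.97740c × 1371.7 fs = 2.9302×10^8 m/s × 1.3717×10^-12 s = 0.402 mm

d ≈ 0.402 mm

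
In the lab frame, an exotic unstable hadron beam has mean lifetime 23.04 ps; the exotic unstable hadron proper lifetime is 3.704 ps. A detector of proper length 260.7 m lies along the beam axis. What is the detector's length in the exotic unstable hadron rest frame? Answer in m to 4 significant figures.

Time dilation ⇒ γ = Δt/τ₀ = 23.04/3.704 = 6.22030
Length contraction: L = L₀/γ = 260.7/6.22030 = 41.91 m

L ≈ 41.91 m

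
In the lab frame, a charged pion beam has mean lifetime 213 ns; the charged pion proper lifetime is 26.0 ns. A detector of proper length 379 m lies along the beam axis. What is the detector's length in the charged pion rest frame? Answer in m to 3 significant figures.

L ≈ 46.3 m

Time dilation ⇒ γ = Δt/τ₀ = 213/26.0 = 8.1923
Length contraction: L = L₀/γ = 379/8.1923 = 46.3 m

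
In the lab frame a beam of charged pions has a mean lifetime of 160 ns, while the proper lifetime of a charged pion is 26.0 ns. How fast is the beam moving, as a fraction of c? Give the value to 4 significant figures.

γ = Δt/τ₀ = 160/26.0 = 6.15385
β = √(1 − 1/γ²) = √(1 − 1/6.15385²) = 0.9867

β ≈ 0.9867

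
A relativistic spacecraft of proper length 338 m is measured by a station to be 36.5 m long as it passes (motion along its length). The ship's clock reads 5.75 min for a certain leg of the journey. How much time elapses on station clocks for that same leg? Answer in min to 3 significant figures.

Δt ≈ 53.2 min

Length contraction ⇒ γ = L₀/L = 338/36.5 = 9.2603
Time dilation: Δt = γτ₀ = 9.2603 × 5.75 min = 53.2 min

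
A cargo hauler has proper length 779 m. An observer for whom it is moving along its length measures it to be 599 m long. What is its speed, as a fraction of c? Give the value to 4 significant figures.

γ = L₀/L = 779/599 = 1.30050
β = √(1 − 1/γ²) = 0.6393

β ≈ 0.6393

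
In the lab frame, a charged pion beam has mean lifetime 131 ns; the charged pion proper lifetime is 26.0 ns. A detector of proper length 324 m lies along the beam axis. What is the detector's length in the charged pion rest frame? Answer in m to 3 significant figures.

Time dilation ⇒ γ = Δt/τ₀ = 131/26.0 = 5.0385
Length contraction: L = L₀/γ = 324/5.0385 = 64.3 m

L ≈ 64.3 m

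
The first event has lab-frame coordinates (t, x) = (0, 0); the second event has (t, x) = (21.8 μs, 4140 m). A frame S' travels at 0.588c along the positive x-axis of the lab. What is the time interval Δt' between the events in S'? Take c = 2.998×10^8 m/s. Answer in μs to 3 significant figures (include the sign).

γ = 1/√(1 − 0.588²) = 1.2363
Δt' = γ(Δt − vΔx/c²) = 1.2363 × (21.8 μs − 0.588×4140 m / (2.998×10^8 m/s))
= 1.2363 × (13.680 μs) = 16.9 μs

Δt' ≈ 16.9 μs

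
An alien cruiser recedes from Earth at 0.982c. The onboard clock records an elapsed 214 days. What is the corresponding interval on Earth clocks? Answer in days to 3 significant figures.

Δt ≈ 1130 days

γ = 1/√(1 − 0.982²) = 5.2943
Time dilation: Δt = γτ₀ = 5.2943 × 214 days = 1130 days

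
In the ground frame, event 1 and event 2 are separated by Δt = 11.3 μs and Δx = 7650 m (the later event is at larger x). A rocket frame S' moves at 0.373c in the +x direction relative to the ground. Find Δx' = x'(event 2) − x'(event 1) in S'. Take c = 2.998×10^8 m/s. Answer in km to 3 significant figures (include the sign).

γ = 1/√(1 − 0.373²) = 1.0778
Δx' = γ(Δx − vΔt) = 1.0778 × (7650 m − 0.373×(2.998×10^8 m/s)×11.3×10^-6 s)
= 1.0778 × (6386.4 m) = 6.88 km

Δx' ≈ 6.88 km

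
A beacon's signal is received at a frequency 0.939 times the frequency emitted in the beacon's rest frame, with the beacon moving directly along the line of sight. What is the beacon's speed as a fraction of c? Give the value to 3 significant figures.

f_obs/f_src = √((1−β)/(1+β)) = 0.939  ⇒  (1−β)/(1+β) = 0.88172
β = |1 − D²|/(1 + D²) = |1 − 0.88172|/(1 + 0.88172) = 0.0629

β ≈ 0.0629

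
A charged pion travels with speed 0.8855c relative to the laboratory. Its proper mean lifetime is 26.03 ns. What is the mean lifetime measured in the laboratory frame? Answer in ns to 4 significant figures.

Δt ≈ 56.02 ns

γ = 1/√(1 − 0.8855²) = 2.15221
Time dilation: Δt = γτ₀ = 2.15221 × 26.03 ns = 56.02 ns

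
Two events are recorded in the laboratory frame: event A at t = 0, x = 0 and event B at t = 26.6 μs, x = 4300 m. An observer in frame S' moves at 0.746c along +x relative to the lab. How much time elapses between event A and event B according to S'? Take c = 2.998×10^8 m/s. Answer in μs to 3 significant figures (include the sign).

γ = 1/√(1 − 0.746²) = 1.5016
Δt' = γ(Δt − vΔx/c²) = 1.5016 × (26.6 μs − 0.746×4300 m / (2.998×10^8 m/s))
= 1.5016 × (15.900 μs) = 23.9 μs

Δt' ≈ 23.9 μs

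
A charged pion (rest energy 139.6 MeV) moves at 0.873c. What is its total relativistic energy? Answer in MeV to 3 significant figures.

γ = 1/√(1 − 0.873²) = 2.0504
E = γm₀c² = 2.0504 × 139.6 MeV = 286 MeV

E ≈ 286 MeV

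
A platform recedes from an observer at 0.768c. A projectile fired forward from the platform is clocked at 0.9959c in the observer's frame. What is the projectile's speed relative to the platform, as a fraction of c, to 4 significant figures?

u' ≈ 0.9692c

Inverse velocity addition: u' = (u − v)/(1 − uv/c²)
= (0.9959 − 0.768)/(1 − 0.9959×0.768) = 0.2279/0.235149 = 0.9692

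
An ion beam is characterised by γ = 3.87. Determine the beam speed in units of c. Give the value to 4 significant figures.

β = √(1 − 1/γ²) = √(1 − 1/3.87²) = √(0.933231) = 0.9660

β ≈ 0.9660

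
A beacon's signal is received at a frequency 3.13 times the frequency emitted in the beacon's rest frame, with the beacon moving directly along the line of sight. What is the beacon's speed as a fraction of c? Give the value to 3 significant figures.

β ≈ 0.815

f_obs/f_src = √((1+β)/(1−β)) = 3.13  ⇒  (1+β)/(1−β) = 9.7969
β = |1 − D²|/(1 + D²) = |1 − 9.7969|/(1 + 9.7969) = 0.815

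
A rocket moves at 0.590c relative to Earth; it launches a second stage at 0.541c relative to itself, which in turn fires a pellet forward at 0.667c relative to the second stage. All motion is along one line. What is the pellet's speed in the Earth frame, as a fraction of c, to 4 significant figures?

Compose boost 2: (0.541 + 0.590)/(1 + 0.541×0.590) = 1.131/1.31919 = 0.857344
Compose boost 3: (0.667 + 0.857344)/(1 + 0.667×0.857344) = 1.52434/1.57185 = 0.9698

u ≈ 0.9698c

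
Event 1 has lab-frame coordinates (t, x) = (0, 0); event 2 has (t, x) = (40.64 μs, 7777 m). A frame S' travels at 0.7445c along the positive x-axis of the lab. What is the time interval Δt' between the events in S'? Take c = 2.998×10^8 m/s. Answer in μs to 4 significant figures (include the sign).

γ = 1/√(1 − 0.7445²) = 1.49785
Δt' = γ(Δt − vΔx/c²) = 1.49785 × (40.64 μs − 0.7445×7777 m / (2.998×10^8 m/s))
= 1.49785 × (21.3272 μs) = 31.95 μs

Δt' ≈ 31.95 μs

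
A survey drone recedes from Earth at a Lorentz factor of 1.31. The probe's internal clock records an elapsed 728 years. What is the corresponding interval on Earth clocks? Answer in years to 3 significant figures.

Δt ≈ 954 years

γ = 1.31 (given)
Time dilation: Δt = γτ₀ = 1.31 × 728 years = 954 years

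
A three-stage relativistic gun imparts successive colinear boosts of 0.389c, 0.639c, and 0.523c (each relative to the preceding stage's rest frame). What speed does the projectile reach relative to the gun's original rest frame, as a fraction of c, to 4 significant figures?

Compose boost 2: (0.639 + 0.389)/(1 + 0.639×0.389) = 1.028/1.24857 = 0.823341
Compose boost 3: (0.523 + 0.823341)/(1 + 0.523×0.823341) = 1.34634/1.43061 = 0.9411

u ≈ 0.9411c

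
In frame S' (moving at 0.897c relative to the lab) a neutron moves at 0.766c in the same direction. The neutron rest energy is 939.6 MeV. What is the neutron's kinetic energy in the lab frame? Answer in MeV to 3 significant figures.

u_lab = (0.766 + 0.897)/(1 + 0.766×0.897) = 0.985714
γ = 1/√(1 − 0.985714²) = 5.9373
K = (γ − 1)m₀c² = (5.9373 − 1) × 939.6 = 4.9373 × 939.6 = 4640 MeV

K ≈ 4640 MeV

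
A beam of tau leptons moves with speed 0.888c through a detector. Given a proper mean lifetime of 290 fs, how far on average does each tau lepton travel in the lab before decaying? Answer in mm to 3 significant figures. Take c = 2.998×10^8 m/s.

γ = 1/√(1 − 0.888²) = 2.1747
Dilated lifetime: Δt = γτ₀ = 2.1747 × 290 fs = 630.65 fs
d = vΔt = 0.888c × 630.65 fs = 2.6622×10^8 m/s × 6.3065×10^-13 s = 0.168 mm

d ≈ 0.168 mm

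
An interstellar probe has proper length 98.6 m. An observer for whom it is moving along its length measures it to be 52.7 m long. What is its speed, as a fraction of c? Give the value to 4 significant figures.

β ≈ 0.8452

γ = L₀/L = 98.6/52.7 = 1.87097
β = √(1 − 1/γ²) = 0.8452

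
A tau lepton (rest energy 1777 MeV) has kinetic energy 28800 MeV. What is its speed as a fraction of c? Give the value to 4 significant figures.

γ = 1 + K/(m₀c²) = 1 + 28800/1777 = 17.2071
β = √(1 − 1/γ²) = 0.9983

β ≈ 0.9983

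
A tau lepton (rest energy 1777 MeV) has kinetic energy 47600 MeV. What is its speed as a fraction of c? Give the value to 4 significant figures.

γ = 1 + K/(m₀c²) = 1 + 47600/1777 = 27.7867
β = √(1 − 1/γ²) = 0.9994

β ≈ 0.9994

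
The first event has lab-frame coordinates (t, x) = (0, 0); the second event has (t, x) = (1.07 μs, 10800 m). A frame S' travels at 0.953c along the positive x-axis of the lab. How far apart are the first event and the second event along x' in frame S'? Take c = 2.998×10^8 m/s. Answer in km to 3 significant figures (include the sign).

γ = 1/√(1 − 0.953²) = 3.3007
Δx' = γ(Δx − vΔt) = 3.3007 × (10800 m − 0.953×(2.998×10^8 m/s)×1.07×10^-6 s)
= 3.3007 × (10494 m) = 34.6 km

Δx' ≈ 34.6 km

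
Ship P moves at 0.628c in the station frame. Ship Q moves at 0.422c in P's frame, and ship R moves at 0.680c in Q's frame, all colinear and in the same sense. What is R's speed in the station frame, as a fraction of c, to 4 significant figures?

Compose boost 2: (0.422 + 0.628)/(1 + 0.422×0.628) = 1.050/1.26502 = 0.830029
Compose boost 3: (0.680 + 0.830029)/(1 + 0.680×0.830029) = 1.51003/1.56442 = 0.9652

u ≈ 0.9652c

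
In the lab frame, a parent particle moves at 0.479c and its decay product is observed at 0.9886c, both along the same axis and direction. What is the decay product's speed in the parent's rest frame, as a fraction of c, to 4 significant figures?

Inverse velocity addition: u' = (u − v)/(1 − uv/c²)
= (0.9886 − 0.479)/(1 − 0.9886×0.479) = 0.5096/0.526461 = 0.9680

u' ≈ 0.9680c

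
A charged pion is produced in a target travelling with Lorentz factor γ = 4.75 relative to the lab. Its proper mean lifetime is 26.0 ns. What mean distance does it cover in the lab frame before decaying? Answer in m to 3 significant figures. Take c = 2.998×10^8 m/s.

d ≈ 36.2 m

β = √(1 − 1/γ²) = √(1 − 1/4.75²) = 0.97759
Dilated lifetime: Δt = γτ₀ = 4.75 × 26.0 ns = 123.50 ns
d = vΔt = 0.97759c × 123.50 ns = 2.9308×10^8 m/s × 1.2350×10^-7 s = 36.2 m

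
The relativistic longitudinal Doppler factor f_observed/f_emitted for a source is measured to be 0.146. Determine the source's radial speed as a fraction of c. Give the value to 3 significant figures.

f_obs/f_src = √((1−β)/(1+β)) = 0.146  ⇒  (1−β)/(1+β) = 0.021316
β = |1 − D²|/(1 + D²) = |1 − 0.021316|/(1 + 0.021316) = 0.958

β ≈ 0.958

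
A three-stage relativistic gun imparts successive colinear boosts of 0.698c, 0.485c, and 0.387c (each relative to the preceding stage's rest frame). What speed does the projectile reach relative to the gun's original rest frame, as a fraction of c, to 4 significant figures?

u ≈ 0.9469c

Compose boost 2: (0.485 + 0.698)/(1 + 0.485×0.698) = 1.183/1.33853 = 0.883805
Compose boost 3: (0.387 + 0.883805)/(1 + 0.387×0.883805) = 1.27081/1.34203 = 0.9469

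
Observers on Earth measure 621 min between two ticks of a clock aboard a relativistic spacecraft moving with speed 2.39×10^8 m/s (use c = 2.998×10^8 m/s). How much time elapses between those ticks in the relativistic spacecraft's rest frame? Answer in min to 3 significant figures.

τ₀ ≈ 375 min

β = v/c = 2.39×10^8 / 2.998×10^8 = 0.79720
γ = 1/√(1 − 0.79720²) = 1.6564
Proper time: τ₀ = Δt/γ = 621/1.6564 = 375 min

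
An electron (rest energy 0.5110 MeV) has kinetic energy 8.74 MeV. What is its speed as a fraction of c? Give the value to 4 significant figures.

γ = 1 + K/(m₀c²) = 1 + 8.74/0.5110 = 18.1037
β = √(1 − 1/γ²) = 0.9985

β ≈ 0.9985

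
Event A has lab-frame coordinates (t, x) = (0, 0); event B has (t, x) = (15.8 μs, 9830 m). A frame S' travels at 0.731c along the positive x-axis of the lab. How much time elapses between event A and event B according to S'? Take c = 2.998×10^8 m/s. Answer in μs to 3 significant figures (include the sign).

Δt' ≈ -12.0 μs

γ = 1/√(1 − 0.731²) = 1.4655
Δt' = γ(Δt − vΔx/c²) = 1.4655 × (15.8 μs − 0.731×9830 m / (2.998×10^8 m/s))
= 1.4655 × (-8.1684 μs) = -12.0 μs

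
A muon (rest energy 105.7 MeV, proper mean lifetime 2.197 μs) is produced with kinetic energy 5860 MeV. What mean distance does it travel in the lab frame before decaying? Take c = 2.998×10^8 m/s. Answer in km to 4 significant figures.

d ≈ 37.17 km

γ = 1 + K/(m₀c²) = 1 + 5860/105.7 = 56.4399
β = √(1 − 1/γ²) = 0.999843
Dilated lifetime: γτ₀ = 56.4399 × 2.197 μs = 123.999 μs
d = βc·γτ₀ = 0.999843 × (2.998×10^8 m/s) × 0.000123999 s = 37.17 km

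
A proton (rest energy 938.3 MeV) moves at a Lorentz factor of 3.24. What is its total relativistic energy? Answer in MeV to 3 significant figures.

γ = 3.24 (given)
E = γm₀c² = 3.24 × 938.3 MeV = 3040 MeV

E ≈ 3040 MeV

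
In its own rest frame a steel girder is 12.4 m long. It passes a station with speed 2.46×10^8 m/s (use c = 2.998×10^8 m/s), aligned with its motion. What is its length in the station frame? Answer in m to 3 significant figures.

L ≈ 7.09 m

β = v/c = 2.46×10^8 / 2.998×10^8 = 0.82055
γ = 1/√(1 − 0.82055²) = 1.7495
Length contraction: L = L₀/γ = 12.4/1.7495 = 7.09 m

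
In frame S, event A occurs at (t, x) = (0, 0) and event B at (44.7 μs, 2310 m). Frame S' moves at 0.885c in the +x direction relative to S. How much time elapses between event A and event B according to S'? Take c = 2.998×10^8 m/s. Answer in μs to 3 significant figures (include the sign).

Δt' ≈ 81.4 μs

γ = 1/√(1 − 0.885²) = 2.1478
Δt' = γ(Δt − vΔx/c²) = 2.1478 × (44.7 μs − 0.885×2310 m / (2.998×10^8 m/s))
= 2.1478 × (37.881 μs) = 81.4 μs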